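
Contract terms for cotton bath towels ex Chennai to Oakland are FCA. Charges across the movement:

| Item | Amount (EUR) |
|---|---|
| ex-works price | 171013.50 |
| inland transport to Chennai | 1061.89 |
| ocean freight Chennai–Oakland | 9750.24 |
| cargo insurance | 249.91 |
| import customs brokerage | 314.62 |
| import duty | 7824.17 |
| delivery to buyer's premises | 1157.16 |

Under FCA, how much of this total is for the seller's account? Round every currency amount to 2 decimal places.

Seller's account: EUR 172075.39

FCA: the seller delivers export-cleared goods to the carrier; the buyer bears costs from that point.
Seller's account: goods 171013.50 + inland to port 1061.89 = 172075.39
Buyer's account: freight 9750.24 + insurance 249.91 + brokerage 314.62 + duty 7824.17 + delivery 1157.16 = 19296.10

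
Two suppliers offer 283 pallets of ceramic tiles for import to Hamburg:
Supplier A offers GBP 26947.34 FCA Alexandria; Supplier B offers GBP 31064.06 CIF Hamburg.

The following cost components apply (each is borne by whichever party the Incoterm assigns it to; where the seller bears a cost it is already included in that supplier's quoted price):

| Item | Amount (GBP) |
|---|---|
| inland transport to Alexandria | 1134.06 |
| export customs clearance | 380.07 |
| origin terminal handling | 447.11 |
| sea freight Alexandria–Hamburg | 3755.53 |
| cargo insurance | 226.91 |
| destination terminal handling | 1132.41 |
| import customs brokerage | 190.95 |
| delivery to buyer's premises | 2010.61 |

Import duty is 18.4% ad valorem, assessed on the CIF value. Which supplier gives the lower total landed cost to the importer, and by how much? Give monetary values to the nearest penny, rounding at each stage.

Supplier A (FCA):
CIF value = FCA price + origin terminal + freight + insurance = 26947.34 + 447.11 + 3755.53 + 226.91 = 31376.89
Import duty = 31376.89 × 18.4% = 5773.35
Buyer bears (A): 447.11 + 3755.53 + 226.91 + 1132.41 + 190.95 + 2010.61 = 7763.52
Landed cost (A) = invoice 26947.34 + 7763.52 + duty 5773.35 = 40484.21
Supplier B (CIF):
The CIF price already equals the CIF value: 31064.06
Import duty = 31064.06 × 18.4% = 5715.79
Buyer bears (B): 1132.41 + 190.95 + 2010.61 = 3333.97
Landed cost (B) = invoice 31064.06 + 3333.97 + duty 5715.79 = 40113.82
Difference = |40484.21 − 40113.82| = 370.39

Supplier B is cheaper by GBP 370.39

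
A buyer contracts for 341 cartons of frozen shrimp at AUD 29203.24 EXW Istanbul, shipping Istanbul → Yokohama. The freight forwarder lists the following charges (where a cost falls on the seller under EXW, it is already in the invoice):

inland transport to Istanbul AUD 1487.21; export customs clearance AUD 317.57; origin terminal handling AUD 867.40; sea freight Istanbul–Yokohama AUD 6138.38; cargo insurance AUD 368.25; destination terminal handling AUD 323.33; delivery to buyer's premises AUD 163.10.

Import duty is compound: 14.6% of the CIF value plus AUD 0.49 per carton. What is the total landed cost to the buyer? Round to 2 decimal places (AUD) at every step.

Total landed cost: AUD 44639.35

EXW: the seller makes goods available at their premises; the buyer bears all onward costs.
CIF value = EXW price + inland to port + export clearance + origin terminal + freight + insurance = 29203.24 + 1487.21 + 317.57 + 867.40 + 6138.38 + 368.25 = 38382.05
Ad valorem component: 38382.05 × 14.6% = 5603.78
Specific component: 341 × 0.49 = 167.09
Import duty = 5603.78 + 167.09 = 5770.87
Buyer bears: inland to port 1487.21 + export clearance 317.57 + origin terminal 867.40 + freight 6138.38 + insurance 368.25 + destination terminal 323.33 + delivery 163.10 + duty 5770.87 = 15436.11
Landed cost = invoice 29203.24 + 15436.11 = 44639.35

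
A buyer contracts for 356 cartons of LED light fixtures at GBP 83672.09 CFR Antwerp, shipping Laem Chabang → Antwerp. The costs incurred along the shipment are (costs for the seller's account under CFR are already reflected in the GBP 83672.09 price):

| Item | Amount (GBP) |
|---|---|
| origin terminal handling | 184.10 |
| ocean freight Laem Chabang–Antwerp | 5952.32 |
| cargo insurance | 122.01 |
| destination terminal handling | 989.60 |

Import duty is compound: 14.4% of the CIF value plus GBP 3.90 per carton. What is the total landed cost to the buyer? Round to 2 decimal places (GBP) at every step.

CFR: the seller pays costs through ocean freight to the destination port, but not insurance.
Already in the invoice (seller's account under CFR): origin terminal, freight — exclude.
CIF value = CFR price + insurance = 83672.09 + 122.01 = 83794.10
Ad valorem component: 83794.10 × 14.4% = 12066.35
Specific component: 356 × 3.90 = 1388.40
Import duty = 12066.35 + 1388.40 = 13454.75
Buyer bears: insurance 122.01 + destination terminal 989.60 + duty 13454.75 = 14566.36
Landed cost = invoice 83672.09 + 14566.36 = 98238.45

Total landed cost: GBP 98238.45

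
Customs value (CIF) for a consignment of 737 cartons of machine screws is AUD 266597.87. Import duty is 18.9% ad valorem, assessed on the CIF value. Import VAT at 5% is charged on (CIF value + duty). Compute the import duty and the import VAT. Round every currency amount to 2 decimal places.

Import duty = 266597.87 × 18.9% = 50387.00
VAT base = CIF + duty = 266597.87 + 50387.00 = 316984.87
Import VAT = 316984.87 × 5% = 15849.24

Import duty: AUD 50387.00; import VAT: AUD 15849.24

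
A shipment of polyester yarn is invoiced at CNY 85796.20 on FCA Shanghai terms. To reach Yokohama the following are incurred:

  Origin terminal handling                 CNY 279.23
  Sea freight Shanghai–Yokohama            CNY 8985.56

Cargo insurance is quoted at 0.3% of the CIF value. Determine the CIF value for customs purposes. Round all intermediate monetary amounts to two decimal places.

CIF value: CNY 95347.03

Let C be the CIF value. C = FCA price + pre-shipment costs + freight + 0.3% × C
C − 0.3% × C = 85796.20 + 279.23 + 8985.56
0.997 × C = 95060.99
C = 95060.99 / 0.997 = 95347.03
Insurance premium = 0.3% × 95347.03 = 286.04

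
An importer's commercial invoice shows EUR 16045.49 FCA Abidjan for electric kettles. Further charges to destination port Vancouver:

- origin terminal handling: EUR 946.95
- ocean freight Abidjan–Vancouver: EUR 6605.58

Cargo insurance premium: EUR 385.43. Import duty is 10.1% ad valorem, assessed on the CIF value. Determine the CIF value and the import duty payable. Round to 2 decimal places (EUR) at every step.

CIF value: EUR 23983.45; import duty: EUR 2422.33

CIF = FCA price + pre-shipment costs + freight + insurance
CIF = 16045.49 + 946.95 + 6605.58 + 385.43 = 23983.45
Import duty = 23983.45 × 10.1% = 2422.33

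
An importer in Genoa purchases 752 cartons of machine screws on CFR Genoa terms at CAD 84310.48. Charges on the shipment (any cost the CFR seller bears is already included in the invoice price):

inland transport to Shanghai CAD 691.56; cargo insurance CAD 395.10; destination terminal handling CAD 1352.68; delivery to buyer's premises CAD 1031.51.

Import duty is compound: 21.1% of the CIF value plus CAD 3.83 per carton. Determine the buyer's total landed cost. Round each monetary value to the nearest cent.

Total landed cost: CAD 107842.81

CFR: the seller pays costs through ocean freight to the destination port, but not insurance.
Already in the invoice (seller's account under CFR): inland to port — exclude.
CIF value = CFR price + insurance = 84310.48 + 395.10 = 84705.58
Ad valorem component: 84705.58 × 21.1% = 17872.88
Specific component: 752 × 3.83 = 2880.16
Import duty = 17872.88 + 2880.16 = 20753.04
Buyer bears: insurance 395.10 + destination terminal 1352.68 + delivery 1031.51 + duty 20753.04 = 23532.33
Landed cost = invoice 84310.48 + 23532.33 = 107842.81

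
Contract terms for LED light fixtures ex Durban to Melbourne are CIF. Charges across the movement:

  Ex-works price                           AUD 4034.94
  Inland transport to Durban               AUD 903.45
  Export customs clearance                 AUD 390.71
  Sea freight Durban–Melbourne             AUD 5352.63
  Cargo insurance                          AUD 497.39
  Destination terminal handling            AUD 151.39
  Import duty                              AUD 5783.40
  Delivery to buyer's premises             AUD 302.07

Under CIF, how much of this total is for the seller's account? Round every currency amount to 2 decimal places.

CIF: the seller pays costs through ocean freight and marine insurance to the destination port.
Seller's account: goods 4034.94 + inland to port 903.45 + export clearance 390.71 + freight 5352.63 + insurance 497.39 = 11179.12
Buyer's account: destination terminal 151.39 + duty 5783.40 + delivery 302.07 = 6236.86

Seller's account: AUD 11179.12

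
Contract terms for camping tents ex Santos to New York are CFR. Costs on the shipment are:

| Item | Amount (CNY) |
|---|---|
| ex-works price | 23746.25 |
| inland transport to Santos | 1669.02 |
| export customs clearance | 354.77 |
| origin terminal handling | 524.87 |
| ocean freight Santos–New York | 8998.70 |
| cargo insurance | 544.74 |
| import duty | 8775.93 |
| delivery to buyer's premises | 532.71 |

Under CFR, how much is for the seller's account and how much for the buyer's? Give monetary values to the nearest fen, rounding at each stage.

Seller: CNY 35293.61; buyer: CNY 9853.38

CFR: the seller pays costs through ocean freight to the destination port, but not insurance.
Seller's account: goods 23746.25 + inland to port 1669.02 + export clearance 354.77 + origin terminal 524.87 + freight 8998.70 = 35293.61
Buyer's account: insurance 544.74 + duty 8775.93 + delivery 532.71 = 9853.38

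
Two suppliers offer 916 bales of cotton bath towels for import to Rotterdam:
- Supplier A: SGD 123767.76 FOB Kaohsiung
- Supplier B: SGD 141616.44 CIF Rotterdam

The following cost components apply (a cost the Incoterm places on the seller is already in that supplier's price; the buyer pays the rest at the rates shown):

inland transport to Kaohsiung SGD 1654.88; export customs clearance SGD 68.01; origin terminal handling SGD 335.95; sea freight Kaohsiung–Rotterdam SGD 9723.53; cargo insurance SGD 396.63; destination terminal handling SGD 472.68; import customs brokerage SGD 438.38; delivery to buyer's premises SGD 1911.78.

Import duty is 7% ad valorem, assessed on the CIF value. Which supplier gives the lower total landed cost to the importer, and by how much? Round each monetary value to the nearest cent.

Supplier A is cheaper by SGD 8269.52

Supplier A (FOB):
CIF value = FOB price + freight + insurance = 123767.76 + 9723.53 + 396.63 = 133887.92
Import duty = 133887.92 × 7% = 9372.15
Buyer bears (A): 9723.53 + 396.63 + 472.68 + 438.38 + 1911.78 = 12943.00
Landed cost (A) = invoice 123767.76 + 12943.00 + duty 9372.15 = 146082.91
Supplier B (CIF):
The CIF price already equals the CIF value: 141616.44
Import duty = 141616.44 × 7% = 9913.15
Buyer bears (B): 472.68 + 438.38 + 1911.78 = 2822.84
Landed cost (B) = invoice 141616.44 + 2822.84 + duty 9913.15 = 154352.43
Difference = |146082.91 − 154352.43| = 8269.52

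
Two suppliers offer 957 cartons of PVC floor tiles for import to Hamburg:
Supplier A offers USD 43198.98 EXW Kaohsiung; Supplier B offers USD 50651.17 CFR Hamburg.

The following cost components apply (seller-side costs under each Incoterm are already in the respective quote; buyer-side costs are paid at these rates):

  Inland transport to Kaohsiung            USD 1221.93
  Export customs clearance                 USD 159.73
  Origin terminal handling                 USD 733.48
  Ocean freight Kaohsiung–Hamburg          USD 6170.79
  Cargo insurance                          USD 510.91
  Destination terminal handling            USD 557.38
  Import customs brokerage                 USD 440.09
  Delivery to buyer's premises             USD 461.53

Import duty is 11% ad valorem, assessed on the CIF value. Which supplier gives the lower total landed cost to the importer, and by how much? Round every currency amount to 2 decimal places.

Supplier A (EXW):
CIF value = EXW price + inland to port + export clearance + origin terminal + freight + insurance = 43198.98 + 1221.93 + 159.73 + 733.48 + 6170.79 + 510.91 = 51995.82
Import duty = 51995.82 × 11% = 5719.54
Buyer bears (A): 1221.93 + 159.73 + 733.48 + 6170.79 + 510.91 + 557.38 + 440.09 + 461.53 = 10255.84
Landed cost (A) = invoice 43198.98 + 10255.84 + duty 5719.54 = 59174.36
Supplier B (CFR):
CIF value = CFR price + insurance = 50651.17 + 510.91 = 51162.08
Import duty = 51162.08 × 11% = 5627.83
Buyer bears (B): 510.91 + 557.38 + 440.09 + 461.53 = 1969.91
Landed cost (B) = invoice 50651.17 + 1969.91 + duty 5627.83 = 58248.91
Difference = |59174.36 − 58248.91| = 925.45

Supplier B is cheaper by USD 925.45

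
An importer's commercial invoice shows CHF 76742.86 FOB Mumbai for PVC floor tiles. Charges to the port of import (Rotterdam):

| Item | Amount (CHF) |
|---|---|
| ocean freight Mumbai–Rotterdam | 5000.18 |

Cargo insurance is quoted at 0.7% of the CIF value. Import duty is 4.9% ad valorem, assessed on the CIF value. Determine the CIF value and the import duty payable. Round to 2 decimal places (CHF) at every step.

Let C be the CIF value. C = FOB price + freight + 0.7% × C
C − 0.7% × C = 76742.86 + 5000.18
0.993 × C = 81743.04
C = 81743.04 / 0.993 = 82319.27
Insurance premium = 0.7% × 82319.27 = 576.23
Import duty = 82319.27 × 4.9% = 4033.64

CIF value: CHF 82319.27; import duty: CHF 4033.64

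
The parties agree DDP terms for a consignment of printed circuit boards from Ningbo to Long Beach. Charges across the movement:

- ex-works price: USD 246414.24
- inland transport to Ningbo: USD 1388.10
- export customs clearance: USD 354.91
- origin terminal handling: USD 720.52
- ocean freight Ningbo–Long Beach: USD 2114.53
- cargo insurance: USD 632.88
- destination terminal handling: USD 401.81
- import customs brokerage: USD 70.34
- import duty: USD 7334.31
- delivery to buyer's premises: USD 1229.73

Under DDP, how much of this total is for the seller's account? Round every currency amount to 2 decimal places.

DDP: the seller bears all costs including import duty.
Seller's account: goods 246414.24 + inland to port 1388.10 + export clearance 354.91 + origin terminal 720.52 + freight 2114.53 + insurance 632.88 + destination terminal 401.81 + brokerage 70.34 + duty 7334.31 + delivery 1229.73 = 260661.37
Buyer's account: 0.00

Seller's account: USD 260661.37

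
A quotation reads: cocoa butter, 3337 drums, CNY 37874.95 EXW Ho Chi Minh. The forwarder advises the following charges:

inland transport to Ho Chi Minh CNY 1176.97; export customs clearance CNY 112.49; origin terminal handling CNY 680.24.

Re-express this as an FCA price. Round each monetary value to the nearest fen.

Not relevant to the conversion: origin terminal — on the buyer under both terms; not part of either seller's price.
From EXW to FCA, the seller additionally bears: inland to port, export clearance.
FCA price = 37874.95 + 1176.97 + 112.49 = 39164.41

FCA price: CNY 39164.41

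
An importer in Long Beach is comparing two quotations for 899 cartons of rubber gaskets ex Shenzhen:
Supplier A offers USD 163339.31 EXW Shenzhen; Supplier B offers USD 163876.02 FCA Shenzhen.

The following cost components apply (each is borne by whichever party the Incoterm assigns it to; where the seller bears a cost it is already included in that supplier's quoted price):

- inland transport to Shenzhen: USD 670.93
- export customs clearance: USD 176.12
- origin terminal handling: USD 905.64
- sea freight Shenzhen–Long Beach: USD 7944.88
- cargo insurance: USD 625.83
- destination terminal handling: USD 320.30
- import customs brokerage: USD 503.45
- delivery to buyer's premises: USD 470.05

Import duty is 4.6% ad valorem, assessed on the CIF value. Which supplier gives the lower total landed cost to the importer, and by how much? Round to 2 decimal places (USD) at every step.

Supplier B is cheaper by USD 324.61

Supplier A (EXW):
CIF value = EXW price + inland to port + export clearance + origin terminal + freight + insurance = 163339.31 + 670.93 + 176.12 + 905.64 + 7944.88 + 625.83 = 173662.71
Import duty = 173662.71 × 4.6% = 7988.48
Buyer bears (A): 670.93 + 176.12 + 905.64 + 7944.88 + 625.83 + 320.30 + 503.45 + 470.05 = 11617.20
Landed cost (A) = invoice 163339.31 + 11617.20 + duty 7988.48 = 182944.99
Supplier B (FCA):
CIF value = FCA price + origin terminal + freight + insurance = 163876.02 + 905.64 + 7944.88 + 625.83 = 173352.37
Import duty = 173352.37 × 4.6% = 7974.21
Buyer bears (B): 905.64 + 7944.88 + 625.83 + 320.30 + 503.45 + 470.05 = 10770.15
Landed cost (B) = invoice 163876.02 + 10770.15 + duty 7974.21 = 182620.38
Difference = |182944.99 − 182620.38| = 324.61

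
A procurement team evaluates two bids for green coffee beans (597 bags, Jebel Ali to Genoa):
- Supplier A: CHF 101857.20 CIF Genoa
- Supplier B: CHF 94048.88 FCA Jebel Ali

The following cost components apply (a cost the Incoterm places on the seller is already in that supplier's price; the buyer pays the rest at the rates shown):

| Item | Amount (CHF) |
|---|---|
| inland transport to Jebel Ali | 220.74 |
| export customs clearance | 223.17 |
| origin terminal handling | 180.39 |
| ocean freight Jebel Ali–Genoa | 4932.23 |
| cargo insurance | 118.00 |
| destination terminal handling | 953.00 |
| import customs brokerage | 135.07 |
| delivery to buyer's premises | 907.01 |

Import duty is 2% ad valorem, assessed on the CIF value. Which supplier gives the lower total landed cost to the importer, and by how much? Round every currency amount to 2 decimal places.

Supplier B is cheaper by CHF 2629.25

Supplier A (CIF):
The CIF price already equals the CIF value: 101857.20
Import duty = 101857.20 × 2% = 2037.14
Buyer bears (A): 953.00 + 135.07 + 907.01 = 1995.08
Landed cost (A) = invoice 101857.20 + 1995.08 + duty 2037.14 = 105889.42
Supplier B (FCA):
CIF value = FCA price + origin terminal + freight + insurance = 94048.88 + 180.39 + 4932.23 + 118.00 = 99279.50
Import duty = 99279.50 × 2% = 1985.59
Buyer bears (B): 180.39 + 4932.23 + 118.00 + 953.00 + 135.07 + 907.01 = 7225.70
Landed cost (B) = invoice 94048.88 + 7225.70 + duty 1985.59 = 103260.17
Difference = |105889.42 − 103260.17| = 2629.25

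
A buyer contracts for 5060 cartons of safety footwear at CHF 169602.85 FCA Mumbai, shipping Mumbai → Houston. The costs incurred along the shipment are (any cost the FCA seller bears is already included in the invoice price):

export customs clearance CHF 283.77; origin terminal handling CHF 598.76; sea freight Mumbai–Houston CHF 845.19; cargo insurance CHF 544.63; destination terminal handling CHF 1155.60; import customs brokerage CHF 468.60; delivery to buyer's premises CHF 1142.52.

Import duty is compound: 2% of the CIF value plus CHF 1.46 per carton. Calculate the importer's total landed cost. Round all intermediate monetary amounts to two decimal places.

Total landed cost: CHF 185177.58

FCA: the seller delivers export-cleared goods to the carrier; the buyer bears costs from that point.
Already in the invoice (seller's account under FCA): export clearance — exclude.
CIF value = FCA price + origin terminal + freight + insurance = 169602.85 + 598.76 + 845.19 + 544.63 = 171591.43
Ad valorem component: 171591.43 × 2% = 3431.83
Specific component: 5060 × 1.46 = 7387.60
Import duty = 3431.83 + 7387.60 = 10819.43
Buyer bears: origin terminal 598.76 + freight 845.19 + insurance 544.63 + destination terminal 1155.60 + brokerage 468.60 + delivery 1142.52 + duty 10819.43 = 15574.73
Landed cost = invoice 169602.85 + 15574.73 = 185177.58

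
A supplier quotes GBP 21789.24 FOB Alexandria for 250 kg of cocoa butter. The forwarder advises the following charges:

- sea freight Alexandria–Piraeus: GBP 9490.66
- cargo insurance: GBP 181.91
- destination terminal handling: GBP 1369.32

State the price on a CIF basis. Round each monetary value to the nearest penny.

Not relevant to the conversion: destination terminal — on the buyer under both terms; not part of either seller's price.
From FOB to CIF, the seller additionally bears: freight, insurance.
CIF price = 21789.24 + 9490.66 + 181.91 = 31461.81

CIF price: GBP 31461.81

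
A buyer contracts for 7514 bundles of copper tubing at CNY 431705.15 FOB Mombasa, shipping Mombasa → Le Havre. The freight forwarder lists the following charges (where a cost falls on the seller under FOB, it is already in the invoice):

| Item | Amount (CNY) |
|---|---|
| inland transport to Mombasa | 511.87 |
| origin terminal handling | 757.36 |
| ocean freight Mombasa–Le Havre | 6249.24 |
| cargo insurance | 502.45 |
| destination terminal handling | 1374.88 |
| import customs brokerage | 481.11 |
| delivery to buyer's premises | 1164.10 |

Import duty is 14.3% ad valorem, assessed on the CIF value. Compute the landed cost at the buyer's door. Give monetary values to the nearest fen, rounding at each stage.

Total landed cost: CNY 504176.26

FOB: the seller bears costs until goods are on board at the origin port; the buyer bears freight, insurance and all costs thereafter.
Already in the invoice (seller's account under FOB): inland to port, origin terminal — exclude.
CIF value = FOB price + freight + insurance = 431705.15 + 6249.24 + 502.45 = 438456.84
Import duty = 438456.84 × 14.3% = 62699.33
Buyer bears: freight 6249.24 + insurance 502.45 + destination terminal 1374.88 + brokerage 481.11 + delivery 1164.10 + duty 62699.33 = 72471.11
Landed cost = invoice 431705.15 + 72471.11 = 504176.26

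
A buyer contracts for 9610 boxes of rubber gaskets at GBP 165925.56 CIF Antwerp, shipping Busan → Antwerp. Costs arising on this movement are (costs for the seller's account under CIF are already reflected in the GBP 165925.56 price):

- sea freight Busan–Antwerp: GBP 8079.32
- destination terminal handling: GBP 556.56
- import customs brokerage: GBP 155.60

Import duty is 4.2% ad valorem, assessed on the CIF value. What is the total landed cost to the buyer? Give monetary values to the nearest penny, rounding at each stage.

CIF: the seller pays costs through ocean freight and marine insurance to the destination port.
Already in the invoice (seller's account under CIF): freight — exclude.
The CIF price already equals the CIF value: 165925.56
Import duty = 165925.56 × 4.2% = 6968.87
Buyer bears: destination terminal 556.56 + brokerage 155.60 + duty 6968.87 = 7681.03
Landed cost = invoice 165925.56 + 7681.03 = 173606.59

Total landed cost: GBP 173606.59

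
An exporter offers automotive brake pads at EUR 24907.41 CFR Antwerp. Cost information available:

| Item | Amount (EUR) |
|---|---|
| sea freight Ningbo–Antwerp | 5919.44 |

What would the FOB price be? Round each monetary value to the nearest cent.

From CFR to FOB, the seller no longer bears: freight.
FOB price = 24907.41 − 5919.44 = 18987.97

FOB price: EUR 18987.97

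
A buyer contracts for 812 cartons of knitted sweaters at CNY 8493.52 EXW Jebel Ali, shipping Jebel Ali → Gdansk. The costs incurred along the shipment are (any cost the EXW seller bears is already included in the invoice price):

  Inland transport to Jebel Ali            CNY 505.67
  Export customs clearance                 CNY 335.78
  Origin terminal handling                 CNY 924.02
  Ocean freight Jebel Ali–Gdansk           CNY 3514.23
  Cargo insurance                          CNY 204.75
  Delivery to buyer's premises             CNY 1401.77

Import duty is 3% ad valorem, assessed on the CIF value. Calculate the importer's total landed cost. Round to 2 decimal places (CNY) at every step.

Total landed cost: CNY 15799.08

EXW: the seller makes goods available at their premises; the buyer bears all onward costs.
CIF value = EXW price + inland to port + export clearance + origin terminal + freight + insurance = 8493.52 + 505.67 + 335.78 + 924.02 + 3514.23 + 204.75 = 13977.97
Import duty = 13977.97 × 3% = 419.34
Buyer bears: inland to port 505.67 + export clearance 335.78 + origin terminal 924.02 + freight 3514.23 + insurance 204.75 + delivery 1401.77 + duty 419.34 = 7305.56
Landed cost = invoice 8493.52 + 7305.56 = 15799.08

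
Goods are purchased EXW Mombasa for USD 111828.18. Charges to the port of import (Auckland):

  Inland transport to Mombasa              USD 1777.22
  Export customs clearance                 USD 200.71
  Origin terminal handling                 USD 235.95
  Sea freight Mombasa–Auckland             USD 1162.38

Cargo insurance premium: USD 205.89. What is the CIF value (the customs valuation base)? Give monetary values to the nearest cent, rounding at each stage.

CIF value: USD 115410.33

CIF = EXW price + pre-shipment costs + freight + insurance
CIF = 111828.18 + 1777.22 + 200.71 + 235.95 + 1162.38 + 205.89 = 115410.33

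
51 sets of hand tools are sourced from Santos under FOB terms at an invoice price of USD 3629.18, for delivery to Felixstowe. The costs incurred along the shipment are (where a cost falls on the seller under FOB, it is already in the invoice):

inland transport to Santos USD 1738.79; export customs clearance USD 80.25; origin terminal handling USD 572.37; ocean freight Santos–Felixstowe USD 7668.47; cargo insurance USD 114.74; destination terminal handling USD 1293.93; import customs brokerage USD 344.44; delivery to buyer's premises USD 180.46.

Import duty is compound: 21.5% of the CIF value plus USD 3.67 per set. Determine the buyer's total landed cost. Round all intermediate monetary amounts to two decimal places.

Total landed cost: USD 15872.05

FOB: the seller bears costs until goods are on board at the origin port; the buyer bears freight, insurance and all costs thereafter.
Already in the invoice (seller's account under FOB): inland to port, export clearance, origin terminal — exclude.
CIF value = FOB price + freight + insurance = 3629.18 + 7668.47 + 114.74 = 11412.39
Ad valorem component: 11412.39 × 21.5% = 2453.66
Specific component: 51 × 3.67 = 187.17
Import duty = 2453.66 + 187.17 = 2640.83
Buyer bears: freight 7668.47 + insurance 114.74 + destination terminal 1293.93 + brokerage 344.44 + delivery 180.46 + duty 2640.83 = 12242.87
Landed cost = invoice 3629.18 + 12242.87 = 15872.05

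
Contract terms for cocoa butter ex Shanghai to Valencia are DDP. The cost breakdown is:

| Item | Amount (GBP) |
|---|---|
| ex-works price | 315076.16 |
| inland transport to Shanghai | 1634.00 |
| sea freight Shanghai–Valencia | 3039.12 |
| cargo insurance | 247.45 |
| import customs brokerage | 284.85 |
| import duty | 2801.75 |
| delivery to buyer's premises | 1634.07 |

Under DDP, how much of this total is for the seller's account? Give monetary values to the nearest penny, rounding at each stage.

DDP: the seller bears all costs including import duty.
Seller's account: goods 315076.16 + inland to port 1634.00 + freight 3039.12 + insurance 247.45 + brokerage 284.85 + duty 2801.75 + delivery 1634.07 = 324717.40
Buyer's account: 0.00

Seller's account: GBP 324717.40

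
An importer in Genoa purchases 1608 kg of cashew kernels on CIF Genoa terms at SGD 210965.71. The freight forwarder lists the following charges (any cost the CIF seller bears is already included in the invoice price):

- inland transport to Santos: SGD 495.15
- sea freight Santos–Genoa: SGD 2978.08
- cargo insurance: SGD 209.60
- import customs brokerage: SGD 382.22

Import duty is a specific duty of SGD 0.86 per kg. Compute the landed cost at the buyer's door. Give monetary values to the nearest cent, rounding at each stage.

CIF: the seller pays costs through ocean freight and marine insurance to the destination port.
Already in the invoice (seller's account under CIF): inland to port, freight, insurance — exclude.
The CIF price already equals the CIF value: 210965.71
Import duty = 1608 × 0.86 = 1382.88
Buyer bears: brokerage 382.22 + duty 1382.88 = 1765.10
Landed cost = invoice 210965.71 + 1765.10 = 212730.81

Total landed cost: SGD 212730.81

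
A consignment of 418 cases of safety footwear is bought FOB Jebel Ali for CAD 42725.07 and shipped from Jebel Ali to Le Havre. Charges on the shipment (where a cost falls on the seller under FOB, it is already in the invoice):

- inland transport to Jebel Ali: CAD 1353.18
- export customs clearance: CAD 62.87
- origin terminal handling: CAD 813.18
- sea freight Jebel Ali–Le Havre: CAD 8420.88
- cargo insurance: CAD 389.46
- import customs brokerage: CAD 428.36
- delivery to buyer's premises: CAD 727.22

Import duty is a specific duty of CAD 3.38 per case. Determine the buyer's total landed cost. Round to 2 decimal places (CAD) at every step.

FOB: the seller bears costs until goods are on board at the origin port; the buyer bears freight, insurance and all costs thereafter.
Already in the invoice (seller's account under FOB): inland to port, export clearance, origin terminal — exclude.
CIF value = FOB price + freight + insurance = 42725.07 + 8420.88 + 389.46 = 51535.41
Import duty = 418 × 3.38 = 1412.84
Buyer bears: freight 8420.88 + insurance 389.46 + brokerage 428.36 + delivery 727.22 + duty 1412.84 = 11378.76
Landed cost = invoice 42725.07 + 11378.76 = 54103.83

Total landed cost: CAD 54103.83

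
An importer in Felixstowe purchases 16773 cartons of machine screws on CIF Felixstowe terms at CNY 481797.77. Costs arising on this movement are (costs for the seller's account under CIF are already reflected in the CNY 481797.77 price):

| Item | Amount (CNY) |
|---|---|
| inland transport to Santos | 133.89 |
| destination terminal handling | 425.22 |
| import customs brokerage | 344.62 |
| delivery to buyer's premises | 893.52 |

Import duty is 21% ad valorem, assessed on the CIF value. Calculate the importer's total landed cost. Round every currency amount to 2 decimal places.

Total landed cost: CNY 584638.66

CIF: the seller pays costs through ocean freight and marine insurance to the destination port.
Already in the invoice (seller's account under CIF): inland to port — exclude.
The CIF price already equals the CIF value: 481797.77
Import duty = 481797.77 × 21% = 101177.53
Buyer bears: destination terminal 425.22 + brokerage 344.62 + delivery 893.52 + duty 101177.53 = 102840.89
Landed cost = invoice 481797.77 + 102840.89 = 584638.66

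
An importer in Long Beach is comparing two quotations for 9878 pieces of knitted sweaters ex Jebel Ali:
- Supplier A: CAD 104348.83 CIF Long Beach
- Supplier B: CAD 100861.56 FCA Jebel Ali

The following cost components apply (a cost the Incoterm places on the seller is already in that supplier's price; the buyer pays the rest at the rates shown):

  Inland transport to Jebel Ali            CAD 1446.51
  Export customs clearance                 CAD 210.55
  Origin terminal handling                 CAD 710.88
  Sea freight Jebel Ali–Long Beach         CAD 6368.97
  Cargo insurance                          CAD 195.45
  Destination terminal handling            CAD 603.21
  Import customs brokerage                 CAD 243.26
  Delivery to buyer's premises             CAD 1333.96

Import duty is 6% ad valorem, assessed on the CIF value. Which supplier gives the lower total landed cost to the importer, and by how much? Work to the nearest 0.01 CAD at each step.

Supplier A (CIF):
The CIF price already equals the CIF value: 104348.83
Import duty = 104348.83 × 6% = 6260.93
Buyer bears (A): 603.21 + 243.26 + 1333.96 = 2180.43
Landed cost (A) = invoice 104348.83 + 2180.43 + duty 6260.93 = 112790.19
Supplier B (FCA):
CIF value = FCA price + origin terminal + freight + insurance = 100861.56 + 710.88 + 6368.97 + 195.45 = 108136.86
Import duty = 108136.86 × 6% = 6488.21
Buyer bears (B): 710.88 + 6368.97 + 195.45 + 603.21 + 243.26 + 1333.96 = 9455.73
Landed cost (B) = invoice 100861.56 + 9455.73 + duty 6488.21 = 116805.50
Difference = |112790.19 − 116805.50| = 4015.31

Supplier A is cheaper by CAD 4015.31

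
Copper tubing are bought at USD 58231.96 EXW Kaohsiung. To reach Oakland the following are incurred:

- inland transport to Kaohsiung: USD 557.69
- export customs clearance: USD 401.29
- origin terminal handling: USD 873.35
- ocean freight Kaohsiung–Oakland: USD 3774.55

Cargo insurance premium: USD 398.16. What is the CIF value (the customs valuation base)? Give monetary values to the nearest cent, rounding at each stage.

CIF value: USD 64237.00

CIF = EXW price + pre-shipment costs + freight + insurance
CIF = 58231.96 + 557.69 + 401.29 + 873.35 + 3774.55 + 398.16 = 64237.00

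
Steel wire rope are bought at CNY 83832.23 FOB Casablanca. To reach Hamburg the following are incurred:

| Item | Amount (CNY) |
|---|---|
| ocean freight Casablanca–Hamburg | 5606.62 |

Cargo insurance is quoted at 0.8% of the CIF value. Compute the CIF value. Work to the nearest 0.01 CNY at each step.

CIF value: CNY 90160.13

Let C be the CIF value. C = FOB price + freight + 0.8% × C
C − 0.8% × C = 83832.23 + 5606.62
0.992 × C = 89438.85
C = 89438.85 / 0.992 = 90160.13
Insurance premium = 0.8% × 90160.13 = 721.28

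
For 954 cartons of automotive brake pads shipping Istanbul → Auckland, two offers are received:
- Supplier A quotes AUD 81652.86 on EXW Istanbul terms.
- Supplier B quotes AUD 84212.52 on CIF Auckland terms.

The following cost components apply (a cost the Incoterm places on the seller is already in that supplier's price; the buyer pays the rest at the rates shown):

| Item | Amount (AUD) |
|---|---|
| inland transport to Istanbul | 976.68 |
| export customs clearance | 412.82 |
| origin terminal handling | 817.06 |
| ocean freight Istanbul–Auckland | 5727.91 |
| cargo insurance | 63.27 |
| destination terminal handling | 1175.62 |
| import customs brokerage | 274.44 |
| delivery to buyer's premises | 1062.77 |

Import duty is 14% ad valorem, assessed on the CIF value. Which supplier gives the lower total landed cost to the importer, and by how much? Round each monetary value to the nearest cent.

Supplier B is cheaper by AUD 6199.41

Supplier A (EXW):
CIF value = EXW price + inland to port + export clearance + origin terminal + freight + insurance = 81652.86 + 976.68 + 412.82 + 817.06 + 5727.91 + 63.27 = 89650.60
Import duty = 89650.60 × 14% = 12551.08
Buyer bears (A): 976.68 + 412.82 + 817.06 + 5727.91 + 63.27 + 1175.62 + 274.44 + 1062.77 = 10510.57
Landed cost (A) = invoice 81652.86 + 10510.57 + duty 12551.08 = 104714.51
Supplier B (CIF):
The CIF price already equals the CIF value: 84212.52
Import duty = 84212.52 × 14% = 11789.75
Buyer bears (B): 1175.62 + 274.44 + 1062.77 = 2512.83
Landed cost (B) = invoice 84212.52 + 2512.83 + duty 11789.75 = 98515.10
Difference = |104714.51 − 98515.10| = 6199.41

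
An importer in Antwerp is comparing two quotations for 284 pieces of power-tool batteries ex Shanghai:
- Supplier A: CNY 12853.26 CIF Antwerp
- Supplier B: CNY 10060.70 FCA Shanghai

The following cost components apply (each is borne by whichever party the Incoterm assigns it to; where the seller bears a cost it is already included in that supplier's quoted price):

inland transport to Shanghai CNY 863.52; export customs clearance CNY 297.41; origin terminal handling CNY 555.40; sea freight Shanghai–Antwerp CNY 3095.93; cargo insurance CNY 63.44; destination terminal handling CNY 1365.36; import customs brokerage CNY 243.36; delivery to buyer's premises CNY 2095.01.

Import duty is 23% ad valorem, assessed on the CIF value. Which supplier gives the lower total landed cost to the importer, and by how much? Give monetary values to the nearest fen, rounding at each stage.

Supplier A (CIF):
The CIF price already equals the CIF value: 12853.26
Import duty = 12853.26 × 23% = 2956.25
Buyer bears (A): 1365.36 + 243.36 + 2095.01 = 3703.73
Landed cost (A) = invoice 12853.26 + 3703.73 + duty 2956.25 = 19513.24
Supplier B (FCA):
CIF value = FCA price + origin terminal + freight + insurance = 10060.70 + 555.40 + 3095.93 + 63.44 = 13775.47
Import duty = 13775.47 × 23% = 3168.36
Buyer bears (B): 555.40 + 3095.93 + 63.44 + 1365.36 + 243.36 + 2095.01 = 7418.50
Landed cost (B) = invoice 10060.70 + 7418.50 + duty 3168.36 = 20647.56
Difference = |19513.24 − 20647.56| = 1134.32

Supplier A is cheaper by CNY 1134.32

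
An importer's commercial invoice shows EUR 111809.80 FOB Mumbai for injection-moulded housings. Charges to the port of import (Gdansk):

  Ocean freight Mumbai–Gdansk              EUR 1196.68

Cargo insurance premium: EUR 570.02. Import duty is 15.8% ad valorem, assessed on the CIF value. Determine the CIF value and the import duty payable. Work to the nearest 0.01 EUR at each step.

CIF value: EUR 113576.50; import duty: EUR 17945.09

CIF = FOB price + freight + insurance
CIF = 111809.80 + 1196.68 + 570.02 = 113576.50
Import duty = 113576.50 × 15.8% = 17945.09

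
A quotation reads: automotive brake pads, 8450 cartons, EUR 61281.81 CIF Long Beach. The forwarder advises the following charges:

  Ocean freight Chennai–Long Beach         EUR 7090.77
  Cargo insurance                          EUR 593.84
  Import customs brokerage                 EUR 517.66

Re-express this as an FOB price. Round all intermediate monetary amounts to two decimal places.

Not relevant to the conversion: brokerage — on the buyer under both terms; not part of either seller's price.
From CIF to FOB, the seller no longer bears: freight, insurance.
FOB price = 61281.81 − 7090.77 − 593.84 = 53597.20

FOB price: EUR 53597.20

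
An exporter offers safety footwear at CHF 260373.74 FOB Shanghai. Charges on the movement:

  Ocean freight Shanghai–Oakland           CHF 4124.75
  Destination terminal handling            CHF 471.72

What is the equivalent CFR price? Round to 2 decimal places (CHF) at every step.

CFR price: CHF 264498.49

Not relevant to the conversion: destination terminal — on the buyer under both terms; not part of either seller's price.
From FOB to CFR, the seller additionally bears: freight.
CFR price = 260373.74 + 4124.75 = 264498.49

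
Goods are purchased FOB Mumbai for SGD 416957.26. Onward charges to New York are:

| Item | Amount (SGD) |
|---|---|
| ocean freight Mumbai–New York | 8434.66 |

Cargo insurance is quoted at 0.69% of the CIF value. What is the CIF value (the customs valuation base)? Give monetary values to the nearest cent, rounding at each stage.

Let C be the CIF value. C = FOB price + freight + 0.69% × C
C − 0.69% × C = 416957.26 + 8434.66
0.9931 × C = 425391.92
C = 425391.92 / 0.9931 = 428347.52
Insurance premium = 0.69% × 428347.52 = 2955.60

CIF value: SGD 428347.52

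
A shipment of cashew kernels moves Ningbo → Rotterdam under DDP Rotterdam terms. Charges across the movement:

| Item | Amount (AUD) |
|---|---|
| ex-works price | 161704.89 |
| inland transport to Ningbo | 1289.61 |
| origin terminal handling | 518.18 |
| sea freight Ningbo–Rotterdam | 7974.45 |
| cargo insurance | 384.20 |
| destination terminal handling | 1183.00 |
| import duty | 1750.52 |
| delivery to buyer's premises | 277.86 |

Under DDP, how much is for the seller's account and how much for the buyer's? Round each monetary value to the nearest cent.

Seller: AUD 175082.71; buyer: AUD 0.00

DDP: the seller bears all costs including import duty.
Seller's account: goods 161704.89 + inland to port 1289.61 + origin terminal 518.18 + freight 7974.45 + insurance 384.20 + destination terminal 1183.00 + duty 1750.52 + delivery 277.86 = 175082.71
Buyer's account: 0.00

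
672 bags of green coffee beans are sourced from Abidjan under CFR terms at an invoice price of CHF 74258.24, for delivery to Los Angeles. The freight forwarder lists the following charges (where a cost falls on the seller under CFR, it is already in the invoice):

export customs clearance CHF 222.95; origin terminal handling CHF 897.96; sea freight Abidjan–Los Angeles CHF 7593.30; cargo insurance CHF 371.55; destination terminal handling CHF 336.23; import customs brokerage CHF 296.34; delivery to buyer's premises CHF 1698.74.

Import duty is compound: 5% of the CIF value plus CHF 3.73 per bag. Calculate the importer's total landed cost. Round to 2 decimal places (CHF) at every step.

Total landed cost: CHF 83199.15

CFR: the seller pays costs through ocean freight to the destination port, but not insurance.
Already in the invoice (seller's account under CFR): export clearance, origin terminal, freight — exclude.
CIF value = CFR price + insurance = 74258.24 + 371.55 = 74629.79
Ad valorem component: 74629.79 × 5% = 3731.49
Specific component: 672 × 3.73 = 2506.56
Import duty = 3731.49 + 2506.56 = 6238.05
Buyer bears: insurance 371.55 + destination terminal 336.23 + brokerage 296.34 + delivery 1698.74 + duty 6238.05 = 8940.91
Landed cost = invoice 74258.24 + 8940.91 = 83199.15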